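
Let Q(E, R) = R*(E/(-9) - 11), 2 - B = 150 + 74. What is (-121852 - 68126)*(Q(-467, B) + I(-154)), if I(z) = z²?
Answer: -2781024616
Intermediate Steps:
B = -222 (B = 2 - (150 + 74) = 2 - 1*224 = 2 - 224 = -222)
Q(E, R) = R*(-11 - E/9) (Q(E, R) = R*(E*(-⅑) - 11) = R*(-E/9 - 11) = R*(-11 - E/9))
(-121852 - 68126)*(Q(-467, B) + I(-154)) = (-121852 - 68126)*(-⅑*(-222)*(99 - 467) + (-154)²) = -189978*(-⅑*(-222)*(-368) + 23716) = -189978*(-27232/3 + 23716) = -189978*43916/3 = -2781024616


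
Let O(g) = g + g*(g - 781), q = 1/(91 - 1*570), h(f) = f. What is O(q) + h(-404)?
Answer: -92320543/229441 ≈ -402.37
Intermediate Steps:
q = -1/479 (q = 1/(91 - 570) = 1/(-479) = -1/479 ≈ -0.0020877)
O(g) = g + g*(-781 + g)
O(q) + h(-404) = -(-780 - 1/479)/479 - 404 = -1/479*(-373621/479) - 404 = 373621/229441 - 404 = -92320543/229441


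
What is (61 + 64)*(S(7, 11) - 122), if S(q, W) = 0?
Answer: -15250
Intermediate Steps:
(61 + 64)*(S(7, 11) - 122) = (61 + 64)*(0 - 122) = 125*(-122) = -15250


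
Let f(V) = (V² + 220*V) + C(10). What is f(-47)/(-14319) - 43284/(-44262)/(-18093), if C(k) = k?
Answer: 3254724655/5739298623 ≈ 0.56709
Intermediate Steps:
f(V) = 10 + V² + 220*V (f(V) = (V² + 220*V) + 10 = 10 + V² + 220*V)
f(-47)/(-14319) - 43284/(-44262)/(-18093) = (10 + (-47)² + 220*(-47))/(-14319) - 43284/(-44262)/(-18093) = (10 + 2209 - 10340)*(-1/14319) - 43284*(-1/44262)*(-1/18093) = -8121*(-1/14319) + (7214/7377)*(-1/18093) = 2707/4773 - 7214/133472061 = 3254724655/5739298623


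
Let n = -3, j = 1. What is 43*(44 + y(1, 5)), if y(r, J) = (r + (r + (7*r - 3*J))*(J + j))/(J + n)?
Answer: 2021/2 ≈ 1010.5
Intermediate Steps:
y(r, J) = (r + (1 + J)*(-3*J + 8*r))/(-3 + J) (y(r, J) = (r + (r + (7*r - 3*J))*(J + 1))/(J - 3) = (r + (r + (-3*J + 7*r))*(1 + J))/(-3 + J) = (r + (-3*J + 8*r)*(1 + J))/(-3 + J) = (r + (1 + J)*(-3*J + 8*r))/(-3 + J))
43*(44 + y(1, 5)) = 43*(44 + (-3*5 - 3*5² + 9*1 + 8*5*1)/(-3 + 5)) = 43*(44 + (-15 - 3*25 + 9 + 40)/2) = 43*(44 + (-15 - 75 + 9 + 40)/2) = 43*(44 + (½)*(-41)) = 43*(44 - 41/2) = 43*(47/2) = 2021/2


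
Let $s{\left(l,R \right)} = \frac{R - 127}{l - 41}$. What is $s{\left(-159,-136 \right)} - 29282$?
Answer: $- \frac{5856137}{200} \approx -29281.0$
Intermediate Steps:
$s{\left(l,R \right)} = \frac{-127 + R}{-41 + l}$
$s{\left(-159,-136 \right)} - 29282 = \frac{-127 - 136}{-41 - 159} - 29282 = \frac{1}{-200} \left(-263\right) - 29282 = \left(- \frac{1}{200}\right) \left(-263\right) - 29282 = \frac{263}{200} - 29282 = - \frac{5856137}{200}$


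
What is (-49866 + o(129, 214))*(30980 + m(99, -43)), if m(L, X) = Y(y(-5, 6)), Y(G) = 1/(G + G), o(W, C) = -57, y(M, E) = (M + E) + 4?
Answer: -15466195323/10 ≈ -1.5466e+9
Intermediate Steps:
y(M, E) = 4 + E + M (y(M, E) = (E + M) + 4 = 4 + E + M)
Y(G) = 1/(2*G)
m(L, X) = ⅒ (m(L, X) = 1/(2*(4 + 6 - 5)) = (½)/5 = (½)*(⅕) = ⅒)
(-49866 + o(129, 214))*(30980 + m(99, -43)) = (-49866 - 57)*(30980 + ⅒) = -49923*309801/10 = -15466195323/10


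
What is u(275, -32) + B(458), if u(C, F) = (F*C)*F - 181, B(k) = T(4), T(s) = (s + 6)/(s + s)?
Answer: 1125681/4 ≈ 2.8142e+5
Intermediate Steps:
T(s) = (6 + s)/(2*s) (T(s) = (6 + s)/((2*s)) = (6 + s)*(1/(2*s)) = (6 + s)/(2*s))
B(k) = 5/4 (B(k) = (1/2)*(6 + 4)/4 = (1/2)*(1/4)*10 = 5/4)
u(C, F) = -181 + C*F**2 (u(C, F) = (C*F)*F - 181 = C*F**2 - 181 = -181 + C*F**2)
u(275, -32) + B(458) = (-181 + 275*(-32)**2) + 5/4 = (-181 + 275*1024) + 5/4 = (-181 + 281600) + 5/4 = 281419 + 5/4 = 1125681/4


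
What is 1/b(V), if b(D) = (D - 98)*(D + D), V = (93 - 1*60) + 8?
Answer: -1/4674 ≈ -0.00021395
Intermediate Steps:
V = 41 (V = (93 - 60) + 8 = 33 + 8 = 41)
b(D) = 2*D*(-98 + D) (b(D) = (-98 + D)*(2*D) = 2*D*(-98 + D))
1/b(V) = 1/(2*41*(-98 + 41)) = 1/(2*41*(-57)) = 1/(-4674) = -1/4674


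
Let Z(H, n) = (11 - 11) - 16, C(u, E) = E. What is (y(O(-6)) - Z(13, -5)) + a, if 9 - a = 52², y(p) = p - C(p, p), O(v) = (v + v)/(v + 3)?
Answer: -2679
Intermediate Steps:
Z(H, n) = -16 (Z(H, n) = 0 - 16 = -16)
O(v) = 2*v/(3 + v) (O(v) = (2*v)/(3 + v) = 2*v/(3 + v))
y(p) = 0 (y(p) = p - p = 0)
a = -2695 (a = 9 - 1*52² = 9 - 1*2704 = 9 - 2704 = -2695)
(y(O(-6)) - Z(13, -5)) + a = (0 - 1*(-16)) - 2695 = (0 + 16) - 2695 = 16 - 2695 = -2679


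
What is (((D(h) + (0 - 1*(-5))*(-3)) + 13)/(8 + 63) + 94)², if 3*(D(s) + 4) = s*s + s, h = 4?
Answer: 400960576/45369 ≈ 8837.8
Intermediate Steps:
D(s) = -4 + s/3 + s²/3 (D(s) = -4 + (s*s + s)/3 = -4 + (s² + s)/3 = -4 + (s + s²)/3 = -4 + (s/3 + s²/3) = -4 + s/3 + s²/3)
(((D(h) + (0 - 1*(-5))*(-3)) + 13)/(8 + 63) + 94)² = ((((-4 + (⅓)*4 + (⅓)*4²) + (0 - 1*(-5))*(-3)) + 13)/(8 + 63) + 94)² = ((((-4 + 4/3 + (⅓)*16) + (0 + 5)*(-3)) + 13)/71 + 94)² = ((((-4 + 4/3 + 16/3) + 5*(-3)) + 13)*(1/71) + 94)² = (((8/3 - 15) + 13)*(1/71) + 94)² = ((-37/3 + 13)*(1/71) + 94)² = ((⅔)*(1/71) + 94)² = (2/213 + 94)² = (20024/213)² = 400960576/45369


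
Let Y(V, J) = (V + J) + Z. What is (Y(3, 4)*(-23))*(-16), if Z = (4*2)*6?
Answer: 20240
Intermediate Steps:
Z = 48 (Z = 8*6 = 48)
Y(V, J) = 48 + J + V (Y(V, J) = (V + J) + 48 = (J + V) + 48 = 48 + J + V)
(Y(3, 4)*(-23))*(-16) = ((48 + 4 + 3)*(-23))*(-16) = (55*(-23))*(-16) = -1265*(-16) = 20240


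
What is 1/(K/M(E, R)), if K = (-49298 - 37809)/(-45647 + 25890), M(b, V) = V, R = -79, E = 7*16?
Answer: -1560803/87107 ≈ -17.918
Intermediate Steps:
E = 112
K = 87107/19757 (K = -87107/(-19757) = -87107*(-1/19757) = 87107/19757 ≈ 4.4089)
1/(K/M(E, R)) = 1/((87107/19757)/(-79)) = 1/((87107/19757)*(-1/79)) = 1/(-87107/1560803) = -1560803/87107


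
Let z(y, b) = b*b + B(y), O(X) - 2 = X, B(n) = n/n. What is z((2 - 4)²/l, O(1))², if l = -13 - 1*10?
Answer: 100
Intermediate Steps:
B(n) = 1
O(X) = 2 + X
l = -23 (l = -13 - 10 = -23)
z(y, b) = 1 + b² (z(y, b) = b*b + 1 = b² + 1 = 1 + b²)
z((2 - 4)²/l, O(1))² = (1 + (2 + 1)²)² = (1 + 3²)² = (1 + 9)² = 10² = 100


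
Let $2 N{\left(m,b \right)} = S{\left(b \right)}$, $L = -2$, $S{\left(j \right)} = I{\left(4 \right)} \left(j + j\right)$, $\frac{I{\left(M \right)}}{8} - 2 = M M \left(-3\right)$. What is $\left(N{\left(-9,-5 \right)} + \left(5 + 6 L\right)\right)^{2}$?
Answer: $3359889$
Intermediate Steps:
$I{\left(M \right)} = 16 - 24 M^{2}$ ($I{\left(M \right)} = 16 + 8 M M \left(-3\right) = 16 + 8 M^{2} \left(-3\right) = 16 + 8 \left(- 3 M^{2}\right) = 16 - 24 M^{2}$)
$S{\left(j \right)} = - 736 j$ ($S{\left(j \right)} = \left(16 - 24 \cdot 4^{2}\right) \left(j + j\right) = \left(16 - 384\right) 2 j = - 368 \cdot 2 j = - 736 j$)
$N{\left(m,b \right)} = - 368 b$ ($N{\left(m,b \right)} = \frac{\left(-736\right) b}{2} = - 368 b$)
$\left(N{\left(-9,-5 \right)} + \left(5 + 6 L\right)\right)^{2} = \left(\left(-368\right) \left(-5\right) + \left(5 + 6 \left(-2\right)\right)\right)^{2} = \left(1840 + \left(5 - 12\right)\right)^{2} = \left(1840 - 7\right)^{2} = 1833^{2} = 3359889$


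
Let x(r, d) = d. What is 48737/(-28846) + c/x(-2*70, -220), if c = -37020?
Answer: 52857839/317306 ≈ 166.58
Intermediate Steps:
48737/(-28846) + c/x(-2*70, -220) = 48737/(-28846) - 37020/(-220) = 48737*(-1/28846) - 37020*(-1/220) = -48737/28846 + 1851/11 = 52857839/317306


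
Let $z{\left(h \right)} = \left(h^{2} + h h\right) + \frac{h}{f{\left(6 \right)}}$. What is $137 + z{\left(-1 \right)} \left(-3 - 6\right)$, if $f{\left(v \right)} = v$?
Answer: $\frac{241}{2} \approx 120.5$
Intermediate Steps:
$z{\left(h \right)} = 2 h^{2} + \frac{h}{6}$ ($z{\left(h \right)} = \left(h^{2} + h h\right) + \frac{h}{6} = \left(h^{2} + h^{2}\right) + h \frac{1}{6} = 2 h^{2} + \frac{h}{6}$)
$137 + z{\left(-1 \right)} \left(-3 - 6\right) = 137 + \frac{1}{6} \left(-1\right) \left(1 + 12 \left(-1\right)\right) \left(-3 - 6\right) = 137 + \frac{1}{6} \left(-1\right) \left(1 - 12\right) \left(-3 - 6\right) = 137 + \frac{1}{6} \left(-1\right) \left(-11\right) \left(-9\right) = 137 + \frac{11}{6} \left(-9\right) = 137 - \frac{33}{2} = \frac{241}{2}$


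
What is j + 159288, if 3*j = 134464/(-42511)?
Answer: 20314342040/127533 ≈ 1.5929e+5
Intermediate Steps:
j = -134464/127533 (j = (134464/(-42511))/3 = (134464*(-1/42511))/3 = (1/3)*(-134464/42511) = -134464/127533 ≈ -1.0543)
j + 159288 = -134464/127533 + 159288 = 20314342040/127533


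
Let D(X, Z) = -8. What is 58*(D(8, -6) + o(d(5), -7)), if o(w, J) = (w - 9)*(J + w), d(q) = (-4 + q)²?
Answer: 2320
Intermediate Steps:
o(w, J) = (-9 + w)*(J + w)
58*(D(8, -6) + o(d(5), -7)) = 58*(-8 + (((-4 + 5)²)² - 9*(-7) - 9*(-4 + 5)² - 7*(-4 + 5)²)) = 58*(-8 + ((1²)² + 63 - 9*1² - 7*1²)) = 58*(-8 + (1² + 63 - 9*1 - 7*1)) = 58*(-8 + (1 + 63 - 9 - 7)) = 58*(-8 + 48) = 58*40 = 2320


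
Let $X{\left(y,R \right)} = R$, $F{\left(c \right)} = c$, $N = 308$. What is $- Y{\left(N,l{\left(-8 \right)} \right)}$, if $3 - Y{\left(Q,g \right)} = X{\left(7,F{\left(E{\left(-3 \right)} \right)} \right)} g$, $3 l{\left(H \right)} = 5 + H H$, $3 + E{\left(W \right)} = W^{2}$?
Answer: $135$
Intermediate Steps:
$E{\left(W \right)} = -3 + W^{2}$
$l{\left(H \right)} = \frac{5}{3} + \frac{H^{2}}{3}$ ($l{\left(H \right)} = \frac{5 + H H}{3} = \frac{5 + H^{2}}{3} = \frac{5}{3} + \frac{H^{2}}{3}$)
$Y{\left(Q,g \right)} = 3 - 6 g$ ($Y{\left(Q,g \right)} = 3 - \left(-3 + \left(-3\right)^{2}\right) g = 3 - \left(-3 + 9\right) g = 3 - 6 g$)
$- Y{\left(N,l{\left(-8 \right)} \right)} = - (3 - 6 \left(\frac{5}{3} + \frac{\left(-8\right)^{2}}{3}\right)) = - (3 - 6 \left(\frac{5}{3} + \frac{1}{3} \cdot 64\right)) = - (3 - 6 \left(\frac{5}{3} + \frac{64}{3}\right)) = - (3 - 138) = \left(-1\right) \left(-135\right) = 135$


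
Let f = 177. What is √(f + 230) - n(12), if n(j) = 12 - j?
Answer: √407 ≈ 20.174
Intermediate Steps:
√(f + 230) - n(12) = √(177 + 230) - (12 - 1*12) = √407 - (12 - 12) = √407 - 1*0 = √407 + 0 = √407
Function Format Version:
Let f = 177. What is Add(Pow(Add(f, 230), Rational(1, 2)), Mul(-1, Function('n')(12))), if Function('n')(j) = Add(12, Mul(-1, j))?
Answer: Pow(407, Rational(1, 2)) ≈ 20.174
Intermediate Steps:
Add(Pow(Add(f, 230), Rational(1, 2)), Mul(-1, Function('n')(12))) = Add(Pow(Add(177, 230), Rational(1, 2)), Mul(-1, Add(12, Mul(-1, 12)))) = Add(Pow(407, Rational(1, 2)), Mul(-1, Add(12, -12))) = Add(Pow(407, Rational(1, 2)), Mul(-1, 0)) = Add(Pow(407, Rational(1, 2)), 0) = Pow(407, Rational(1, 2))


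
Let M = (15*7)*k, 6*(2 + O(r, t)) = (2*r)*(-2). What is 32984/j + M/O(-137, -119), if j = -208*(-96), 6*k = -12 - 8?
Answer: -378959/167232 ≈ -2.2661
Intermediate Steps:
k = -10/3 (k = (-12 - 8)/6 = (⅙)*(-20) = -10/3 ≈ -3.3333)
O(r, t) = -2 - 2*r/3 (O(r, t) = -2 + ((2*r)*(-2))/6 = -2 + (-4*r)/6 = -2 - 2*r/3)
j = 19968
M = -350 (M = (15*7)*(-10/3) = 105*(-10/3) = -350)
32984/j + M/O(-137, -119) = 32984/19968 - 350/(-2 - ⅔*(-137)) = 32984*(1/19968) - 350/(-2 + 274/3) = 4123/2496 - 350/268/3 = 4123/2496 - 350*3/268 = 4123/2496 - 525/134 = -378959/167232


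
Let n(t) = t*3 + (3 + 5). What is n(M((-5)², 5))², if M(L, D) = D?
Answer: 529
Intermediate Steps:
n(t) = 8 + 3*t (n(t) = 3*t + 8 = 8 + 3*t)
n(M((-5)², 5))² = (8 + 3*5)² = (8 + 15)² = 23² = 529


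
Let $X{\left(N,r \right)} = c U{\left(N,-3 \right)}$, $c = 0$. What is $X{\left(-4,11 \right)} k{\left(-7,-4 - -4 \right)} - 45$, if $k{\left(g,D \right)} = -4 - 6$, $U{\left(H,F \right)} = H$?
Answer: $-45$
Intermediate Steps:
$X{\left(N,r \right)} = 0$ ($X{\left(N,r \right)} = 0 N = 0$)
$k{\left(g,D \right)} = -10$
$X{\left(-4,11 \right)} k{\left(-7,-4 - -4 \right)} - 45 = 0 \left(-10\right) - 45 = 0 - 45 = -45$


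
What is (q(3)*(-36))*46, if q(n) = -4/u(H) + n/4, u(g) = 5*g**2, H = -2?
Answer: -4554/5 ≈ -910.80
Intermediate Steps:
q(n) = -1/5 + n/4 (q(n) = -4/(5*(-2)**2) + n/4 = -4/(5*4) + n*(1/4) = -4/20 + n/4 = -4*1/20 + n/4 = -1/5 + n/4)
(q(3)*(-36))*46 = ((-1/5 + (1/4)*3)*(-36))*46 = ((-1/5 + 3/4)*(-36))*46 = ((11/20)*(-36))*46 = -99/5*46 = -4554/5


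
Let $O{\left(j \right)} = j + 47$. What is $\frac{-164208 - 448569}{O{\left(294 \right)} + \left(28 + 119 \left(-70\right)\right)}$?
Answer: $\frac{612777}{7961} \approx 76.972$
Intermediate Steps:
$O{\left(j \right)} = 47 + j$
$\frac{-164208 - 448569}{O{\left(294 \right)} + \left(28 + 119 \left(-70\right)\right)} = \frac{-164208 - 448569}{\left(47 + 294\right) + \left(28 + 119 \left(-70\right)\right)} = - \frac{612777}{341 + \left(28 - 8330\right)} = - \frac{612777}{341 - 8302} = - \frac{612777}{-7961} = \left(-612777\right) \left(- \frac{1}{7961}\right) = \frac{612777}{7961}$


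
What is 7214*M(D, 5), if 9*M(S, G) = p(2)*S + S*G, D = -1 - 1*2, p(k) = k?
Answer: -50498/3 ≈ -16833.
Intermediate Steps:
D = -3 (D = -1 - 2 = -3)
M(S, G) = 2*S/9 + G*S/9 (M(S, G) = (2*S + S*G)/9 = (2*S + G*S)/9 = 2*S/9 + G*S/9)
7214*M(D, 5) = 7214*((1/9)*(-3)*(2 + 5)) = 7214*((1/9)*(-3)*7) = 7214*(-7/3) = -50498/3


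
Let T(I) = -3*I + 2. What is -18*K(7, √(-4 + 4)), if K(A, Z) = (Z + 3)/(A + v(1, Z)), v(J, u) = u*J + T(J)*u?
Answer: -54/7 ≈ -7.7143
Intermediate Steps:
T(I) = 2 - 3*I
v(J, u) = J*u + u*(2 - 3*J) (v(J, u) = u*J + (2 - 3*J)*u = J*u + u*(2 - 3*J))
K(A, Z) = (3 + Z)/A (K(A, Z) = (Z + 3)/(A + 2*Z*(1 - 1*1)) = (3 + Z)/(A + 2*Z*(1 - 1)) = (3 + Z)/(A + 2*Z*0) = (3 + Z)/(A + 0) = (3 + Z)/A)
-18*K(7, √(-4 + 4)) = -18*(3 + √(-4 + 4))/7 = -18*(3 + √0)/7 = -18*(3 + 0)/7 = -18*3/7 = -54/7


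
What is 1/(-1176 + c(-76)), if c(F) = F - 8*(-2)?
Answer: -1/1236 ≈ -0.00080906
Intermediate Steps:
c(F) = 16 + F (c(F) = F + 16 = 16 + F)
1/(-1176 + c(-76)) = 1/(-1176 + (16 - 76)) = 1/(-1176 - 60) = 1/(-1236) = -1/1236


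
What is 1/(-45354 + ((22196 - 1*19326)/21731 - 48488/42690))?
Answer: -463848195/21037836622244 ≈ -2.2048e-5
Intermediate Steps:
1/(-45354 + ((22196 - 1*19326)/21731 - 48488/42690)) = 1/(-45354 + ((22196 - 19326)*(1/21731) - 48488*1/42690)) = 1/(-45354 + (2870*(1/21731) - 24244/21345)) = 1/(-45354 + (2870/21731 - 24244/21345)) = 1/(-45354 - 465586214/463848195) = 1/(-21037836622244/463848195) = -463848195/21037836622244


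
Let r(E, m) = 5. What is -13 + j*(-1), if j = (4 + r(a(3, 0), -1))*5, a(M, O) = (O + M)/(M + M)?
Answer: -58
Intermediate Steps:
a(M, O) = (M + O)/(2*M) (a(M, O) = (M + O)/((2*M)) = (M + O)*(1/(2*M)) = (M + O)/(2*M))
j = 45 (j = (4 + 5)*5 = 9*5 = 45)
-13 + j*(-1) = -13 + 45*(-1) = -13 - 45 = -58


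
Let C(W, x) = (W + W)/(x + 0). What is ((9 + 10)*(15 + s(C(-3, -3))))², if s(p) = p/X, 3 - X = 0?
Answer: 797449/9 ≈ 88606.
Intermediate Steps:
X = 3 (X = 3 - 1*0 = 3 + 0 = 3)
C(W, x) = 2*W/x (C(W, x) = (2*W)/x = 2*W/x)
s(p) = p/3
((9 + 10)*(15 + s(C(-3, -3))))² = ((9 + 10)*(15 + (2*(-3)/(-3))/3))² = (19*(15 + (2*(-3)*(-⅓))/3))² = (19*(15 + (⅓)*2))² = (19*(15 + ⅔))² = (19*(47/3))² = (893/3)² = 797449/9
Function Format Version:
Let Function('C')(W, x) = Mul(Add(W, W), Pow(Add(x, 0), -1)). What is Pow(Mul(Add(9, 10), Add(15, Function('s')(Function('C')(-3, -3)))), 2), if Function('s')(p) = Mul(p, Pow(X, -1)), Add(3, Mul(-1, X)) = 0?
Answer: Rational(797449, 9) ≈ 88606.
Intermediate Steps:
X = 3 (X = Add(3, Mul(-1, 0)) = Add(3, 0) = 3)
Function('C')(W, x) = Mul(2, W, Pow(x, -1)) (Function('C')(W, x) = Mul(Mul(2, W), Pow(x, -1)) = Mul(2, W, Pow(x, -1)))
Function('s')(p) = Mul(Rational(1, 3), p) (Function('s')(p) = Mul(p, Pow(3, -1)) = Mul(p, Rational(1, 3)) = Mul(Rational(1, 3), p))
Pow(Mul(Add(9, 10), Add(15, Function('s')(Function('C')(-3, -3)))), 2) = Pow(Mul(Add(9, 10), Add(15, Mul(Rational(1, 3), Mul(2, -3, Pow(-3, -1))))), 2) = Pow(Mul(19, Add(15, Mul(Rational(1, 3), Mul(2, -3, Rational(-1, 3))))), 2) = Pow(Mul(19, Add(15, Mul(Rational(1, 3), 2))), 2) = Pow(Mul(19, Add(15, Rational(2, 3))), 2) = Pow(Mul(19, Rational(47, 3)), 2) = Pow(Rational(893, 3), 2) = Rational(797449, 9)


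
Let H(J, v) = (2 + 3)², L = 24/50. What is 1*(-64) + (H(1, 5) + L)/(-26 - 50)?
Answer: -122237/1900 ≈ -64.335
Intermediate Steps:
L = 12/25 (L = 24*(1/50) = 12/25 ≈ 0.48000)
H(J, v) = 25 (H(J, v) = 5² = 25)
1*(-64) + (H(1, 5) + L)/(-26 - 50) = 1*(-64) + (25 + 12/25)/(-26 - 50) = -64 + (637/25)/(-76) = -64 + (637/25)*(-1/76) = -64 - 637/1900 = -122237/1900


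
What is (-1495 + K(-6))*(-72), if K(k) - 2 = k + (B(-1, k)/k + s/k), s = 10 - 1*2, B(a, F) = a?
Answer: 108012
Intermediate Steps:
s = 8 (s = 10 - 2 = 8)
K(k) = 2 + k + 7/k (K(k) = 2 + (k + (-1/k + 8/k)) = 2 + (k + 7/k) = 2 + k + 7/k)
(-1495 + K(-6))*(-72) = (-1495 + (2 - 6 + 7/(-6)))*(-72) = (-1495 + (2 - 6 + 7*(-⅙)))*(-72) = (-1495 + (2 - 6 - 7/6))*(-72) = (-1495 - 31/6)*(-72) = -9001/6*(-72) = 108012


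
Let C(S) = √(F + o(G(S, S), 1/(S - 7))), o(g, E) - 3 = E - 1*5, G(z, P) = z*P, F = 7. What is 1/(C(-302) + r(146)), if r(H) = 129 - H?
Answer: -5253/87757 - 2*√119274/87757 ≈ -0.067729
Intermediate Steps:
G(z, P) = P*z
o(g, E) = -2 + E (o(g, E) = 3 + (E - 1*5) = 3 + (E - 5) = 3 + (-5 + E) = -2 + E)
C(S) = √(5 + 1/(-7 + S)) (C(S) = √(7 + (-2 + 1/(S - 7))) = √(7 + (-2 + 1/(-7 + S))) = √(5 + 1/(-7 + S)))
1/(C(-302) + r(146)) = 1/(√((-34 + 5*(-302))/(-7 - 302)) + (129 - 1*146)) = 1/(√((-34 - 1510)/(-309)) + (129 - 146)) = 1/(√(-1/309*(-1544)) - 17) = 1/(√(1544/309) - 17) = 1/(2*√119274/309 - 17) = 1/(-17 + 2*√119274/309)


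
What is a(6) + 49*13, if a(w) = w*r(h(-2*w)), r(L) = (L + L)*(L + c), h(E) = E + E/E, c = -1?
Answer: 2221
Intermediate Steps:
h(E) = 1 + E (h(E) = E + 1 = 1 + E)
r(L) = 2*L*(-1 + L) (r(L) = (L + L)*(L - 1) = (2*L)*(-1 + L) = 2*L*(-1 + L))
a(w) = -4*w²*(1 - 2*w) (a(w) = w*(2*(1 - 2*w)*(-1 + (1 - 2*w))) = w*(2*(1 - 2*w)*(-2*w)) = w*(-4*w*(1 - 2*w)) = -4*w²*(1 - 2*w))
a(6) + 49*13 = 6²*(-4 + 8*6) + 49*13 = 36*(-4 + 48) + 637 = 36*44 + 637 = 1584 + 637 = 2221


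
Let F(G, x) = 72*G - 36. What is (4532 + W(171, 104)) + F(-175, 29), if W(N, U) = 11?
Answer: -8093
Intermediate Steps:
F(G, x) = -36 + 72*G
(4532 + W(171, 104)) + F(-175, 29) = (4532 + 11) + (-36 + 72*(-175)) = 4543 + (-36 - 12600) = 4543 - 12636 = -8093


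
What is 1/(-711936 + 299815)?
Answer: -1/412121 ≈ -2.4265e-6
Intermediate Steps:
1/(-711936 + 299815) = 1/(-412121) = -1/412121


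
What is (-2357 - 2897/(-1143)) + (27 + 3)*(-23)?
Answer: -3479824/1143 ≈ -3044.5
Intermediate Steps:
(-2357 - 2897/(-1143)) + (27 + 3)*(-23) = (-2357 - 2897*(-1/1143)) + 30*(-23) = (-2357 + 2897/1143) - 690 = -2691154/1143 - 690 = -3479824/1143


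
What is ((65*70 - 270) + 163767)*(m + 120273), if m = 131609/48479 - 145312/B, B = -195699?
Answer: 191758070317829007784/9487291821 ≈ 2.0212e+10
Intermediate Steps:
m = 32800330139/9487291821 (m = 131609/48479 - 145312/(-195699) = 131609*(1/48479) - 145312*(-1/195699) = 131609/48479 + 145312/195699 = 32800330139/9487291821 ≈ 3.4573)
((65*70 - 270) + 163767)*(m + 120273) = ((65*70 - 270) + 163767)*(32800330139/9487291821 + 120273) = ((4550 - 270) + 163767)*(1141097849517272/9487291821) = (4280 + 163767)*(1141097849517272/9487291821) = 168047*(1141097849517272/9487291821) = 191758070317829007784/9487291821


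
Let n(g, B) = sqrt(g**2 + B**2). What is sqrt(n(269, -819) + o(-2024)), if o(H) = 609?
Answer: sqrt(609 + sqrt(743122)) ≈ 38.354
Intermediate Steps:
n(g, B) = sqrt(B**2 + g**2)
sqrt(n(269, -819) + o(-2024)) = sqrt(sqrt((-819)**2 + 269**2) + 609) = sqrt(sqrt(670761 + 72361) + 609) = sqrt(sqrt(743122) + 609) = sqrt(609 + sqrt(743122))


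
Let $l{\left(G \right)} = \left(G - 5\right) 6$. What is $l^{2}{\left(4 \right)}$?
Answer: $36$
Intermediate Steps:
$l{\left(G \right)} = -30 + 6 G$ ($l{\left(G \right)} = \left(-5 + G\right) 6 = -30 + 6 G$)
$l^{2}{\left(4 \right)} = \left(-30 + 6 \cdot 4\right)^{2} = \left(-30 + 24\right)^{2} = \left(-6\right)^{2} = 36$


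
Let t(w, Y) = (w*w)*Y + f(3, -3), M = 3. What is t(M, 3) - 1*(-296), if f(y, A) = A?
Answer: 320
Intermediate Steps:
t(w, Y) = -3 + Y*w**2 (t(w, Y) = (w*w)*Y - 3 = w**2*Y - 3 = Y*w**2 - 3 = -3 + Y*w**2)
t(M, 3) - 1*(-296) = (-3 + 3*3**2) - 1*(-296) = (-3 + 3*9) + 296 = (-3 + 27) + 296 = 24 + 296 = 320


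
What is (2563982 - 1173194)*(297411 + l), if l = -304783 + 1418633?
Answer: 1962764863668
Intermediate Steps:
l = 1113850
(2563982 - 1173194)*(297411 + l) = (2563982 - 1173194)*(297411 + 1113850) = 1390788*1411261 = 1962764863668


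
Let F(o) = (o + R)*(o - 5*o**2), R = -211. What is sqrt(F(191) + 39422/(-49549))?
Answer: sqrt(8947082268875602)/49549 ≈ 1909.0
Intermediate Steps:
F(o) = (-211 + o)*(o - 5*o**2) (F(o) = (o - 211)*(o - 5*o**2) = (-211 + o)*(o - 5*o**2))
sqrt(F(191) + 39422/(-49549)) = sqrt(191*(-211 - 5*191**2 + 1056*191) + 39422/(-49549)) = sqrt(191*(-211 - 5*36481 + 201696) + 39422*(-1/49549)) = sqrt(191*(-211 - 182405 + 201696) - 39422/49549) = sqrt(191*19080 - 39422/49549) = sqrt(3644280 - 39422/49549) = sqrt(180570390298/49549) = sqrt(8947082268875602)/49549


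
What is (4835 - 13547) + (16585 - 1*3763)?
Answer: 4110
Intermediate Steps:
(4835 - 13547) + (16585 - 1*3763) = -8712 + (16585 - 3763) = -8712 + 12822 = 4110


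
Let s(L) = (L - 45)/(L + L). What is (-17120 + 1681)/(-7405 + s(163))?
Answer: 2516557/1206956 ≈ 2.0850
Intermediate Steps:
s(L) = (-45 + L)/(2*L) (s(L) = (-45 + L)/((2*L)) = (-45 + L)*(1/(2*L)) = (-45 + L)/(2*L))
(-17120 + 1681)/(-7405 + s(163)) = (-17120 + 1681)/(-7405 + (½)*(-45 + 163)/163) = -15439/(-7405 + (½)*(1/163)*118) = -15439/(-7405 + 59/163) = -15439/(-1206956/163) = -15439*(-163/1206956) = 2516557/1206956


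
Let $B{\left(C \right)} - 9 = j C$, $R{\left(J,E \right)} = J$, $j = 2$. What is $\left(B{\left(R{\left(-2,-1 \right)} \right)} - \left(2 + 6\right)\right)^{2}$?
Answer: $9$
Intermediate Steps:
$B{\left(C \right)} = 9 + 2 C$
$\left(B{\left(R{\left(-2,-1 \right)} \right)} - \left(2 + 6\right)\right)^{2} = \left(\left(9 + 2 \left(-2\right)\right) - \left(2 + 6\right)\right)^{2} = \left(\left(9 - 4\right) - 8\right)^{2} = \left(5 - 8\right)^{2} = \left(-3\right)^{2} = 9$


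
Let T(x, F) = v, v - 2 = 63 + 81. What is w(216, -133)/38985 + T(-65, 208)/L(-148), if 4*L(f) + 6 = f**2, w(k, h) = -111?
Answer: 3389427/142282255 ≈ 0.023822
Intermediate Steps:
v = 146 (v = 2 + (63 + 81) = 2 + 144 = 146)
T(x, F) = 146
L(f) = -3/2 + f**2/4
w(216, -133)/38985 + T(-65, 208)/L(-148) = -111/38985 + 146/(-3/2 + (1/4)*(-148)**2) = -111*1/38985 + 146/(-3/2 + (1/4)*21904) = -37/12995 + 146/(-3/2 + 5476) = -37/12995 + 146/(10949/2) = -37/12995 + 146*(2/10949) = -37/12995 + 292/10949 = 3389427/142282255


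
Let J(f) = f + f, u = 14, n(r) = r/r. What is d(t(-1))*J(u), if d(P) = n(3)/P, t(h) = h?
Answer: -28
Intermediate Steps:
n(r) = 1
d(P) = 1/P
J(f) = 2*f
d(t(-1))*J(u) = (2*14)/(-1) = -1*28 = -28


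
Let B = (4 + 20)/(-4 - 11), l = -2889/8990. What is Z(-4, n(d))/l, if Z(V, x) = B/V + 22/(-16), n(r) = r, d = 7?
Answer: 11687/3852 ≈ 3.0340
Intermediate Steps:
l = -2889/8990 (l = -2889*1/8990 = -2889/8990 ≈ -0.32136)
B = -8/5 (B = 24/(-15) = 24*(-1/15) = -8/5 ≈ -1.6000)
Z(V, x) = -11/8 - 8/(5*V) (Z(V, x) = -8/(5*V) + 22/(-16) = -8/(5*V) + 22*(-1/16) = -8/(5*V) - 11/8 = -11/8 - 8/(5*V))
Z(-4, n(d))/l = ((1/40)*(-64 - 55*(-4))/(-4))/(-2889/8990) = ((1/40)*(-1/4)*(-64 + 220))*(-8990/2889) = ((1/40)*(-1/4)*156)*(-8990/2889) = -39/40*(-8990/2889) = 11687/3852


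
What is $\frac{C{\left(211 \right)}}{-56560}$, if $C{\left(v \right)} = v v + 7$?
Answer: $- \frac{2783}{3535} \approx -0.78727$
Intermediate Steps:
$C{\left(v \right)} = 7 + v^{2}$ ($C{\left(v \right)} = v^{2} + 7 = 7 + v^{2}$)
$\frac{C{\left(211 \right)}}{-56560} = \frac{7 + 211^{2}}{-56560} = \left(7 + 44521\right) \left(- \frac{1}{56560}\right) = 44528 \left(- \frac{1}{56560}\right) = - \frac{2783}{3535}$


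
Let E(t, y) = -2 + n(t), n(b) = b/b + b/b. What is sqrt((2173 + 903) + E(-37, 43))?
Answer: 2*sqrt(769) ≈ 55.462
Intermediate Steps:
n(b) = 2 (n(b) = 1 + 1 = 2)
E(t, y) = 0 (E(t, y) = -2 + 2 = 0)
sqrt((2173 + 903) + E(-37, 43)) = sqrt((2173 + 903) + 0) = sqrt(3076 + 0) = sqrt(3076) = 2*sqrt(769)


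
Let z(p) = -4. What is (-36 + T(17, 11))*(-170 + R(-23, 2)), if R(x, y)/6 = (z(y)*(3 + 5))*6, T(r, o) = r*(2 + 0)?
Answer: 2644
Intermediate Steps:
T(r, o) = 2*r (T(r, o) = r*2 = 2*r)
R(x, y) = -1152 (R(x, y) = 6*(-4*(3 + 5)*6) = 6*(-4*8*6) = 6*(-32*6) = 6*(-192) = -1152)
(-36 + T(17, 11))*(-170 + R(-23, 2)) = (-36 + 2*17)*(-170 - 1152) = (-36 + 34)*(-1322) = -2*(-1322) = 2644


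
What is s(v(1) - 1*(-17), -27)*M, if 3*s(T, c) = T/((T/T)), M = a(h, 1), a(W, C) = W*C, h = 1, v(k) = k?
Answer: 6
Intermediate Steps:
a(W, C) = C*W
M = 1 (M = 1*1 = 1)
s(T, c) = T/3 (s(T, c) = (T/((T/T)))/3 = (T/1)/3 = (T*1)/3 = T/3)
s(v(1) - 1*(-17), -27)*M = ((1 - 1*(-17))/3)*1 = ((1 + 17)/3)*1 = ((1/3)*18)*1 = 6*1 = 6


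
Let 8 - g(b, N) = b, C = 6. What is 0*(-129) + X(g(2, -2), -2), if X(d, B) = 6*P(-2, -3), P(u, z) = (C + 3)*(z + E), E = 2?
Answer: -54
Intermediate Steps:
g(b, N) = 8 - b
P(u, z) = 18 + 9*z (P(u, z) = (6 + 3)*(z + 2) = 9*(2 + z) = 18 + 9*z)
X(d, B) = -54 (X(d, B) = 6*(18 + 9*(-3)) = 6*(18 - 27) = 6*(-9) = -54)
0*(-129) + X(g(2, -2), -2) = 0*(-129) - 54 = 0 - 54 = -54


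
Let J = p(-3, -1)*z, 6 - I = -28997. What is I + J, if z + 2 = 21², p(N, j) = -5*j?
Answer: 31198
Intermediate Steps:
z = 439 (z = -2 + 21² = -2 + 441 = 439)
I = 29003 (I = 6 - 1*(-28997) = 6 + 28997 = 29003)
J = 2195 (J = -5*(-1)*439 = 5*439 = 2195)
I + J = 29003 + 2195 = 31198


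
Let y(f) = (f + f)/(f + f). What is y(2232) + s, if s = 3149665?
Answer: 3149666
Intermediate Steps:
y(f) = 1 (y(f) = (2*f)/((2*f)) = (2*f)*(1/(2*f)) = 1)
y(2232) + s = 1 + 3149665 = 3149666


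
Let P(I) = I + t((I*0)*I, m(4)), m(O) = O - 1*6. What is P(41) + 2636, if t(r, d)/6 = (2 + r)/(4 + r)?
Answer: 2680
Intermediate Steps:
m(O) = -6 + O (m(O) = O - 6 = -6 + O)
t(r, d) = 6*(2 + r)/(4 + r) (t(r, d) = 6*((2 + r)/(4 + r)) = 6*(2 + r)/(4 + r))
P(I) = 3 + I (P(I) = I + 6*(2 + (I*0)*I)/(4 + (I*0)*I) = I + 6*(2 + 0*I)/(4 + 0*I) = I + 6*(2 + 0)/(4 + 0) = I + 6*2/4 = I + 6*(1/4)*2 = I + 3 = 3 + I)
P(41) + 2636 = (3 + 41) + 2636 = 44 + 2636 = 2680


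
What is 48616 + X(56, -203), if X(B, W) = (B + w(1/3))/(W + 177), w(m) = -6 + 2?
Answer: 48614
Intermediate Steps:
w(m) = -4
X(B, W) = (-4 + B)/(177 + W) (X(B, W) = (B - 4)/(W + 177) = (-4 + B)/(177 + W))
48616 + X(56, -203) = 48616 + (-4 + 56)/(177 - 203) = 48616 + 52/(-26) = 48616 - 1/26*52 = 48616 - 2 = 48614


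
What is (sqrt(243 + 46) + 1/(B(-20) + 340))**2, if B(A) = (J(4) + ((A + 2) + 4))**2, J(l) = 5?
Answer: 51236964/177241 ≈ 289.08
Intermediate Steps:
B(A) = (11 + A)**2 (B(A) = (5 + ((A + 2) + 4))**2 = (5 + ((2 + A) + 4))**2 = (5 + (6 + A))**2 = (11 + A)**2)
(sqrt(243 + 46) + 1/(B(-20) + 340))**2 = (sqrt(243 + 46) + 1/((11 - 20)**2 + 340))**2 = (sqrt(289) + 1/((-9)**2 + 340))**2 = (17 + 1/(81 + 340))**2 = (17 + 1/421)**2 = (7158/421)**2 = 51236964/177241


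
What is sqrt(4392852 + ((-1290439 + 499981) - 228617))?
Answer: sqrt(3373777) ≈ 1836.8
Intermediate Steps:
sqrt(4392852 + ((-1290439 + 499981) - 228617)) = sqrt(4392852 + (-790458 - 228617)) = sqrt(4392852 - 1019075) = sqrt(3373777)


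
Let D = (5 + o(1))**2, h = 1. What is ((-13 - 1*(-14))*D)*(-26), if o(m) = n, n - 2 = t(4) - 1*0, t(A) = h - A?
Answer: -416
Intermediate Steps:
t(A) = 1 - A
n = -1 (n = 2 + ((1 - 1*4) - 1*0) = 2 + ((1 - 4) + 0) = 2 + (-3 + 0) = 2 - 3 = -1)
o(m) = -1
D = 16 (D = (5 - 1)**2 = 4**2 = 16)
((-13 - 1*(-14))*D)*(-26) = ((-13 - 1*(-14))*16)*(-26) = ((-13 + 14)*16)*(-26) = (1*16)*(-26) = 16*(-26) = -416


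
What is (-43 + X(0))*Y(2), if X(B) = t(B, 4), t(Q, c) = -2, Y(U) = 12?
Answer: -540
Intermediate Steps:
X(B) = -2
(-43 + X(0))*Y(2) = (-43 - 2)*12 = -45*12 = -540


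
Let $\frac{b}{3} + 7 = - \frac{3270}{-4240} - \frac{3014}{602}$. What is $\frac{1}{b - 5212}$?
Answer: $- \frac{127624}{669478015} \approx -0.00019063$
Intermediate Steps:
$b = - \frac{4301727}{127624}$ ($b = -21 + 3 \left(- \frac{3270}{-4240} - \frac{3014}{602}\right) = -21 + 3 \left(\left(-3270\right) \left(- \frac{1}{4240}\right) - \frac{1507}{301}\right) = -21 + 3 \left(\frac{327}{424} - \frac{1507}{301}\right) = -21 + 3 \left(- \frac{540541}{127624}\right) = -21 - \frac{1621623}{127624} = - \frac{4301727}{127624} \approx -33.706$)
$\frac{1}{b - 5212} = \frac{1}{- \frac{4301727}{127624} - 5212} = \frac{1}{- \frac{669478015}{127624}} = - \frac{127624}{669478015}$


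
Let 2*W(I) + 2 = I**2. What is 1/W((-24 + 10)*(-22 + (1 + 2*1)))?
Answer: 1/35377 ≈ 2.8267e-5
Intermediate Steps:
W(I) = -1 + I**2/2
1/W((-24 + 10)*(-22 + (1 + 2*1))) = 1/(-1 + ((-24 + 10)*(-22 + (1 + 2*1)))**2/2) = 1/(-1 + (-14*(-22 + (1 + 2)))**2/2) = 1/(-1 + (-14*(-22 + 3))**2/2) = 1/(-1 + (-14*(-19))**2/2) = 1/(-1 + (1/2)*266**2) = 1/(-1 + (1/2)*70756) = 1/(-1 + 35378) = 1/35377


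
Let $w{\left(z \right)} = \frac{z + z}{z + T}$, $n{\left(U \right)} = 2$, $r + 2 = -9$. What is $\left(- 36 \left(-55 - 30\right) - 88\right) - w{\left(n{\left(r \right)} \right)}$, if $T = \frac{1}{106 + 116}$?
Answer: $\frac{1321652}{445} \approx 2970.0$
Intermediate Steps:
$r = -11$ ($r = -2 - 9 = -11$)
$T = \frac{1}{222} \approx 0.0045045$
$w{\left(z \right)} = \frac{2 z}{\frac{1}{222} + z}$ ($w{\left(z \right)} = \frac{z + z}{z + \frac{1}{222}} = \frac{2 z}{\frac{1}{222} + z}$)
$\left(- 36 \left(-55 - 30\right) - 88\right) - w{\left(n{\left(r \right)} \right)} = \left(- 36 \left(-55 - 30\right) - 88\right) - 444 \cdot 2 \frac{1}{1 + 222 \cdot 2} = \left(- 36 \left(-55 - 30\right) - 88\right) - 444 \cdot 2 \frac{1}{1 + 444} = \left(\left(-36\right) \left(-85\right) - 88\right) - 444 \cdot 2 \cdot \frac{1}{445} = \left(3060 - 88\right) - 444 \cdot 2 \cdot \frac{1}{445} = 2972 - \frac{888}{445} = \frac{1321652}{445}$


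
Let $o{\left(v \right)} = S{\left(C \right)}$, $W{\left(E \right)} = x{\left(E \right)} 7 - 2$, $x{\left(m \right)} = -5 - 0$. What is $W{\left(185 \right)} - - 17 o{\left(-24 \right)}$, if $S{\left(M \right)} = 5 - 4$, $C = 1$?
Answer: $-20$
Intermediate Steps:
$x{\left(m \right)} = -5$ ($x{\left(m \right)} = -5 + 0 = -5$)
$S{\left(M \right)} = 1$
$W{\left(E \right)} = -37$ ($W{\left(E \right)} = \left(-5\right) 7 - 2 = -35 - 2 = -37$)
$o{\left(v \right)} = 1$
$W{\left(185 \right)} - - 17 o{\left(-24 \right)} = -37 - \left(-17\right) 1 = -37 - -17 = -37 + 17 = -20$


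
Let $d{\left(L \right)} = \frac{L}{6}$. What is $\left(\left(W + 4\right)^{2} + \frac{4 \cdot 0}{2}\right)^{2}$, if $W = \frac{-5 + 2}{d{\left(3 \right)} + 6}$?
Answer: $\frac{4477456}{28561} \approx 156.77$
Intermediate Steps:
$d{\left(L \right)} = \frac{L}{6}$ ($d{\left(L \right)} = L \frac{1}{6} = \frac{L}{6}$)
$W = - \frac{6}{13}$ ($W = \frac{-5 + 2}{\frac{1}{6} \cdot 3 + 6} = - \frac{3}{\frac{1}{2} + 6} = - \frac{3}{\frac{13}{2}} = \left(-3\right) \frac{2}{13} = - \frac{6}{13} \approx -0.46154$)
$\left(\left(W + 4\right)^{2} + \frac{4 \cdot 0}{2}\right)^{2} = \left(\left(- \frac{6}{13} + 4\right)^{2} + \frac{4 \cdot 0}{2}\right)^{2} = \left(\left(\frac{46}{13}\right)^{2} + 0 \cdot \frac{1}{2}\right)^{2} = \left(\frac{2116}{169} + 0\right)^{2} = \left(\frac{2116}{169}\right)^{2} = \frac{4477456}{28561}$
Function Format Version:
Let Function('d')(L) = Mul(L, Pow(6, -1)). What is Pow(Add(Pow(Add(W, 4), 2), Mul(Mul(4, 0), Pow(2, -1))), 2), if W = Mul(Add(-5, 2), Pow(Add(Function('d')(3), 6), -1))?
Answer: Rational(4477456, 28561) ≈ 156.77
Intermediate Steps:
Function('d')(L) = Mul(Rational(1, 6), L) (Function('d')(L) = Mul(L, Rational(1, 6)) = Mul(Rational(1, 6), L))
W = Rational(-6, 13) (W = Mul(Add(-5, 2), Pow(Add(Mul(Rational(1, 6), 3), 6), -1)) = Mul(-3, Pow(Add(Rational(1, 2), 6), -1)) = Mul(-3, Pow(Rational(13, 2), -1)) = Mul(-3, Rational(2, 13)) = Rational(-6, 13) ≈ -0.46154)
Pow(Add(Pow(Add(W, 4), 2), Mul(Mul(4, 0), Pow(2, -1))), 2) = Pow(Add(Pow(Add(Rational(-6, 13), 4), 2), Mul(Mul(4, 0), Pow(2, -1))), 2) = Pow(Add(Pow(Rational(46, 13), 2), Mul(0, Rational(1, 2))), 2) = Pow(Add(Rational(2116, 169), 0), 2) = Pow(Rational(2116, 169), 2) = Rational(4477456, 28561)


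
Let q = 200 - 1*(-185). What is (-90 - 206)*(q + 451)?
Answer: -247456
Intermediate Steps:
q = 385 (q = 200 + 185 = 385)
(-90 - 206)*(q + 451) = (-90 - 206)*(385 + 451) = -296*836 = -247456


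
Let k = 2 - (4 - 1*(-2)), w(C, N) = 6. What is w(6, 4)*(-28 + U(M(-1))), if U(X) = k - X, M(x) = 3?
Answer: -210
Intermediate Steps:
k = -4 (k = 2 - (4 + 2) = 2 - 1*6 = 2 - 6 = -4)
U(X) = -4 - X
w(6, 4)*(-28 + U(M(-1))) = 6*(-28 + (-4 - 1*3)) = 6*(-28 + (-4 - 3)) = 6*(-28 - 7) = 6*(-35) = -210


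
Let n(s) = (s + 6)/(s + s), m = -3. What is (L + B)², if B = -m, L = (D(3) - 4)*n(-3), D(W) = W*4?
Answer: 1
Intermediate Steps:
D(W) = 4*W
n(s) = (6 + s)/(2*s) (n(s) = (6 + s)/((2*s)) = (6 + s)*(1/(2*s)) = (6 + s)/(2*s))
L = -4 (L = (4*3 - 4)*((½)*(6 - 3)/(-3)) = (12 - 4)*((½)*(-⅓)*3) = 8*(-½) = -4)
B = 3 (B = -1*(-3) = 3)
(L + B)² = (-4 + 3)² = (-1)² = 1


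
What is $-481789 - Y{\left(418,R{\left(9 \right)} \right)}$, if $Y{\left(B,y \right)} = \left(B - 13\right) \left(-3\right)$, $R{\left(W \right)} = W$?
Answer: $-480574$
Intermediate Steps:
$Y{\left(B,y \right)} = 39 - 3 B$ ($Y{\left(B,y \right)} = \left(-13 + B\right) \left(-3\right) = 39 - 3 B$)
$-481789 - Y{\left(418,R{\left(9 \right)} \right)} = -481789 - \left(39 - 1254\right) = -481789 - -1215 = -481789 + 1215 = -480574$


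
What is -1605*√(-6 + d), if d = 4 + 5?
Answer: -1605*√3 ≈ -2779.9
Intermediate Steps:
d = 9
-1605*√(-6 + d) = -1605*√(-6 + 9) = -1605*√3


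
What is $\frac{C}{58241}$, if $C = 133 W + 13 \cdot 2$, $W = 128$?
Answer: $\frac{17050}{58241} \approx 0.29275$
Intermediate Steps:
$C = 17050$ ($C = 133 \cdot 128 + 13 \cdot 2 = 17024 + 26 = 17050$)
$\frac{C}{58241} = \frac{17050}{58241}$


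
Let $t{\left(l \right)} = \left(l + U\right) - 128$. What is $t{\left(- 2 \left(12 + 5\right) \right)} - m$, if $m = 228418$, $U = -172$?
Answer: $-228752$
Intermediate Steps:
$t{\left(l \right)} = -300 + l$ ($t{\left(l \right)} = \left(l - 172\right) - 128 = \left(-172 + l\right) - 128 = -300 + l$)
$t{\left(- 2 \left(12 + 5\right) \right)} - m = \left(-300 - 2 \left(12 + 5\right)\right) - 228418 = \left(-300 - 34\right) - 228418 = -334 - 228418 = -228752$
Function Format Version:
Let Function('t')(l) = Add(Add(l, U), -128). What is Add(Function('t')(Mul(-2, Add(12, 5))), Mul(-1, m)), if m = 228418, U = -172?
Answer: -228752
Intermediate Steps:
Function('t')(l) = Add(-300, l) (Function('t')(l) = Add(Add(l, -172), -128) = Add(Add(-172, l), -128) = Add(-300, l))
Add(Function('t')(Mul(-2, Add(12, 5))), Mul(-1, m)) = Add(Add(-300, Mul(-2, Add(12, 5))), Mul(-1, 228418)) = Add(Add(-300, Mul(-2, 17)), -228418) = Add(Add(-300, -34), -228418) = Add(-334, -228418) = -228752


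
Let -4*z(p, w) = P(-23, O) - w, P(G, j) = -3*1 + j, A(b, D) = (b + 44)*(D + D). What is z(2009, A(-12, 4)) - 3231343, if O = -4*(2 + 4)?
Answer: -12925089/4 ≈ -3.2313e+6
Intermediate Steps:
A(b, D) = 2*D*(44 + b) (A(b, D) = (44 + b)*(2*D) = 2*D*(44 + b))
O = -24 (O = -4*6 = -24)
P(G, j) = -3 + j
z(p, w) = 27/4 + w/4 (z(p, w) = -((-3 - 24) - w)/4 = -(-27 - w)/4 = 27/4 + w/4)
z(2009, A(-12, 4)) - 3231343 = (27/4 + (2*4*(44 - 12))/4) - 3231343 = (27/4 + (2*4*32)/4) - 3231343 = (27/4 + (¼)*256) - 3231343 = (27/4 + 64) - 3231343 = 283/4 - 3231343 = -12925089/4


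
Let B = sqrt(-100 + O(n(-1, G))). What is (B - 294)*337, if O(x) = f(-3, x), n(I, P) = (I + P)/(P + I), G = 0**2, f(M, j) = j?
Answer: -99078 + 1011*I*sqrt(11) ≈ -99078.0 + 3353.1*I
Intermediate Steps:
G = 0
n(I, P) = 1 (n(I, P) = (I + P)/(I + P) = 1)
O(x) = x
B = 3*I*sqrt(11) (B = sqrt(-100 + 1) = sqrt(-99) = 3*I*sqrt(11) ≈ 9.9499*I)
(B - 294)*337 = (3*I*sqrt(11) - 294)*337 = (-294 + 3*I*sqrt(11))*337 = -99078 + 1011*I*sqrt(11)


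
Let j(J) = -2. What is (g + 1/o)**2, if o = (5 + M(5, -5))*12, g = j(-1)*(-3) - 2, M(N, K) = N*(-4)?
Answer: 516961/32400 ≈ 15.956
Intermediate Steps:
M(N, K) = -4*N
g = 4 (g = -2*(-3) - 2 = 6 - 2 = 4)
o = -180 (o = (5 - 4*5)*12 = (5 - 20)*12 = -15*12 = -180)
(g + 1/o)**2 = (4 + 1/(-180))**2 = (4 - 1/180)**2 = (719/180)**2 = 516961/32400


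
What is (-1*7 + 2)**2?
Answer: 25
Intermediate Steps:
(-1*7 + 2)**2 = (-7 + 2)**2 = (-5)**2 = 25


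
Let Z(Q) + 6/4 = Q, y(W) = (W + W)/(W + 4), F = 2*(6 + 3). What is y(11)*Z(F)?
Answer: 121/5 ≈ 24.200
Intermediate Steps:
F = 18 (F = 2*9 = 18)
y(W) = 2*W/(4 + W) (y(W) = (2*W)/(4 + W) = 2*W/(4 + W))
Z(Q) = -3/2 + Q
y(11)*Z(F) = (2*11/(4 + 11))*(-3/2 + 18) = (2*11/15)*(33/2) = (2*11*(1/15))*(33/2) = (22/15)*(33/2) = 121/5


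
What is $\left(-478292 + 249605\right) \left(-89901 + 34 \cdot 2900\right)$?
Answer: $-1989348213$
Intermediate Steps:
$\left(-478292 + 249605\right) \left(-89901 + 34 \cdot 2900\right) = - 228687 \left(-89901 + 98600\right) = \left(-228687\right) 8699 = -1989348213$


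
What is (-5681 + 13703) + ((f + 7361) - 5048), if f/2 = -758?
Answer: 8819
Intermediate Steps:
f = -1516 (f = 2*(-758) = -1516)
(-5681 + 13703) + ((f + 7361) - 5048) = (-5681 + 13703) + ((-1516 + 7361) - 5048) = 8022 + (5845 - 5048) = 8022 + 797 = 8819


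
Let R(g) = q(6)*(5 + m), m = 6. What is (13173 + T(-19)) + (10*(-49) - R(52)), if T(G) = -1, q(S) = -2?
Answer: 12704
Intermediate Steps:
R(g) = -22 (R(g) = -2*(5 + 6) = -2*11 = -22)
(13173 + T(-19)) + (10*(-49) - R(52)) = (13173 - 1) + (10*(-49) - 1*(-22)) = 13172 + (-490 + 22) = 13172 - 468 = 12704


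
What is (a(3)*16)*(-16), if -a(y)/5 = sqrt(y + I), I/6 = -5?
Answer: 3840*I*sqrt(3) ≈ 6651.1*I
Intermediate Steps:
I = -30 (I = 6*(-5) = -30)
a(y) = -5*sqrt(-30 + y) (a(y) = -5*sqrt(y - 30) = -5*sqrt(-30 + y))
(a(3)*16)*(-16) = (-5*sqrt(-30 + 3)*16)*(-16) = (-15*I*sqrt(3)*16)*(-16) = -240*I*sqrt(3)*(-16) = 3840*I*sqrt(3)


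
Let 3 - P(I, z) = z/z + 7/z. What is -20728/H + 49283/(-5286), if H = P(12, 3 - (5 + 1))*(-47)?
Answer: 298592711/3229746 ≈ 92.451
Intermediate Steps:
P(I, z) = 2 - 7/z (P(I, z) = 3 - (z/z + 7/z) = 3 - (1 + 7/z) = 3 + (-1 - 7/z) = 2 - 7/z)
H = -611/3 (H = (2 - 7/(3 - (5 + 1)))*(-47) = (2 - 7/(3 - 1*6))*(-47) = (2 - 7/(3 - 6))*(-47) = (2 - 7/(-3))*(-47) = (2 - 7*(-⅓))*(-47) = (2 + 7/3)*(-47) = (13/3)*(-47) = -611/3 ≈ -203.67)
-20728/H + 49283/(-5286) = -20728/(-611/3) + 49283/(-5286) = -20728*(-3/611) + 49283*(-1/5286) = 62184/611 - 49283/5286 = 298592711/3229746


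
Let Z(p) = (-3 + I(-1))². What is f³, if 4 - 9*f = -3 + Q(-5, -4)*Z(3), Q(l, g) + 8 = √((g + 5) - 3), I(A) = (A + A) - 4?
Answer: 255226645/729 - 424651*I*√2/3 ≈ 3.5011e+5 - 2.0018e+5*I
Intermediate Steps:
I(A) = -4 + 2*A (I(A) = 2*A - 4 = -4 + 2*A)
Q(l, g) = -8 + √(2 + g) (Q(l, g) = -8 + √((g + 5) - 3) = -8 + √((5 + g) - 3) = -8 + √(2 + g))
Z(p) = 81 (Z(p) = (-3 + (-4 + 2*(-1)))² = (-3 + (-4 - 2))² = (-3 - 6)² = (-9)² = 81)
f = 655/9 - 9*I*√2 (f = 4/9 - (-3 + (-8 + √(2 - 4))*81)/9 = 4/9 - (-3 + (-8 + √(-2))*81)/9 = 4/9 - (-3 + (-8 + I*√2)*81)/9 = 4/9 - (-3 + (-648 + 81*I*√2))/9 = 4/9 - (-651 + 81*I*√2)/9 = 4/9 + (217/3 - 9*I*√2) = 655/9 - 9*I*√2 ≈ 72.778 - 12.728*I)
f³ = (655/9 - 9*I*√2)³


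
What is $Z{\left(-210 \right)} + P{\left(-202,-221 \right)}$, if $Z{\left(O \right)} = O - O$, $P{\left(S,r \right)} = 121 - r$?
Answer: $342$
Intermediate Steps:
$Z{\left(O \right)} = 0$
$Z{\left(-210 \right)} + P{\left(-202,-221 \right)} = 0 + \left(121 - -221\right) = 0 + \left(121 + 221\right) = 0 + 342 = 342$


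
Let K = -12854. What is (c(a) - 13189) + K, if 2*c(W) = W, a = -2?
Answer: -26044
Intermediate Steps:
c(W) = W/2
(c(a) - 13189) + K = ((1/2)*(-2) - 13189) - 12854 = (-1 - 13189) - 12854 = -13190 - 12854 = -26044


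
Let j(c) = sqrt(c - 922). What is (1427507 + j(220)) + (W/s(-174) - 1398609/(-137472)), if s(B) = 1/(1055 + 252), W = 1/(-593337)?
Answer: 38812870996240259/27189074688 + 3*I*sqrt(78) ≈ 1.4275e+6 + 26.495*I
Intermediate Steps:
W = -1/593337 ≈ -1.6854e-6
s(B) = 1/1307
j(c) = sqrt(-922 + c)
(1427507 + j(220)) + (W/s(-174) - 1398609/(-137472)) = (1427507 + sqrt(-922 + 220)) + (-1/(593337*1/1307) - 1398609/(-137472)) = (1427507 + sqrt(-702)) + (-1/593337*1307 - 1398609*(-1/137472)) = (1427507 + 3*I*sqrt(78)) + (-1307/593337 + 466203/45824) = (1427507 + 3*I*sqrt(78)) + 276555597443/27189074688 = 38812870996240259/27189074688 + 3*I*sqrt(78)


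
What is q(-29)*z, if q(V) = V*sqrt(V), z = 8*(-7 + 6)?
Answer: 232*I*sqrt(29) ≈ 1249.4*I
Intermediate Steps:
z = -8 (z = 8*(-1) = -8)
q(V) = V**(3/2)
q(-29)*z = (-29)**(3/2)*(-8) = -29*I*sqrt(29)*(-8) = 232*I*sqrt(29)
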